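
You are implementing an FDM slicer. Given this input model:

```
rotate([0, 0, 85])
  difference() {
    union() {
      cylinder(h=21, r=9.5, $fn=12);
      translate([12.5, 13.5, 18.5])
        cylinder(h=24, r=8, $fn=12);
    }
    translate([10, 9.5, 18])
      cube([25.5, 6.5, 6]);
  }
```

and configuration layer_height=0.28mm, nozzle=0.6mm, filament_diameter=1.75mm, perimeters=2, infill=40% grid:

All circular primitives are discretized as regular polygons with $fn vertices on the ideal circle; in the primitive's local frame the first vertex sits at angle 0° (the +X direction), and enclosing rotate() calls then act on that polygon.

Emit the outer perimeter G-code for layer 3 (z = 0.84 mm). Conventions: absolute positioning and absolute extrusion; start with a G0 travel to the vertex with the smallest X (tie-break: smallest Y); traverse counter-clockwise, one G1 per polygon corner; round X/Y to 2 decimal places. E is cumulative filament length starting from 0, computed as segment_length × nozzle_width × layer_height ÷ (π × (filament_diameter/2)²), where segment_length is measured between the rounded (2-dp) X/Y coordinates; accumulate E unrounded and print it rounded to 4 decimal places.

At z = 0.84 mm: the r=9.5 cylinder gives a regular 12-gon of circumradius 9.5 (constant along its height); the cylinder at (12.5, 13.5) is absent (z outside [18.5, 42.5]); Merging all regions: only the r=9.5 cylinder is present, so the union is just that shape — 1 connected region; the cube at (10, 9.5) does not reach this height (z outside [18, 24]); Subtracting the remaining from the first: none of the subtracted shapes is present at this height, so the result so far is unchanged — 1 connected region; (rotated 85° about Z; rotation is an isometry so areas/perimeters/island counts are preserved). The outline is a single polygon with 12 vertices. Extrusion per mm of travel: 0.6 × 0.28 / (π × 0.875²) = 0.069846. Accumulating E over each segment gives final E = 4.1207.

G0 X-9.46 Y0.83 Z0.84
G1 X-8.61 Y-4.01 E0.3432
G1 X-5.45 Y-7.78 E0.6868
G1 X-0.83 Y-9.46 E1.0302
G1 X4.01 Y-8.61 E1.3734
G1 X7.78 Y-5.45 E1.7170
G1 X9.46 Y-0.83 E2.0604
G1 X8.61 Y4.01 E2.4036
G1 X5.45 Y7.78 E2.7472
G1 X0.83 Y9.46 E3.0905
G1 X-4.01 Y8.61 E3.4338
G1 X-7.78 Y5.45 E3.7774
G1 X-9.46 Y0.83 E4.1207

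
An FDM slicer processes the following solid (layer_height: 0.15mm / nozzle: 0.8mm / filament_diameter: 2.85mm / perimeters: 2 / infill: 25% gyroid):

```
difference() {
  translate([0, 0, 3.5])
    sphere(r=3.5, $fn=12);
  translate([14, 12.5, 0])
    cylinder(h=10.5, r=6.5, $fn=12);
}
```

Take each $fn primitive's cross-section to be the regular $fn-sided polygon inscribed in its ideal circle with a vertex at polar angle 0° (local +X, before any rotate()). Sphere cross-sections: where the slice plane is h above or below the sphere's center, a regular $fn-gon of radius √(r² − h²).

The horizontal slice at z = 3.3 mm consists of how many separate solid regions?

1

At z = 3.3 mm: the r=3.5 sphere contributes a regular 12-gon of circumradius √(3.5²−0.2²) = 3.494; the cylinder at (14, 12.5): section is a regular 12-gon, circumradius r=6.5; Subtracting the remaining from the first: starting from the r=3.5 sphere, the r=6.5 cylinder at (14, 12.5) misses the remaining region (no effect) — 1 connected region. The result has 1 disconnected region.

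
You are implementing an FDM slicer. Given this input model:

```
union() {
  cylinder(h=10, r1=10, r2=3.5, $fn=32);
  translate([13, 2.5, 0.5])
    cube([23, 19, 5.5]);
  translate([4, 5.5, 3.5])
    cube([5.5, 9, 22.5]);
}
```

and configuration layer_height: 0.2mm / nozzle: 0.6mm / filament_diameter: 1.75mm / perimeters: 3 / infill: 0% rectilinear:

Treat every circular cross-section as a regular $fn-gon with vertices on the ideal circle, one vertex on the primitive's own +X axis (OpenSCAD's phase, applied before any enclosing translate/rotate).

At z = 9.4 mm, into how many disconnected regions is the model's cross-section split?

2

At z = 9.4 mm: the cone (r1=10→r2=3.5) has section circumradius 3.890 here — a regular 32-gon; the cube at (13, 2.5) is absent (z outside [0.5, 6]); the 5.5×9 cube at (4, 5.5) contributes its full rectangle; Merging all regions: the 2 present regions are separate (no shared area or edge), so areas and boundary lengths simply add and each stays a separate island — 2 connected regions. The result has 2 disconnected regions.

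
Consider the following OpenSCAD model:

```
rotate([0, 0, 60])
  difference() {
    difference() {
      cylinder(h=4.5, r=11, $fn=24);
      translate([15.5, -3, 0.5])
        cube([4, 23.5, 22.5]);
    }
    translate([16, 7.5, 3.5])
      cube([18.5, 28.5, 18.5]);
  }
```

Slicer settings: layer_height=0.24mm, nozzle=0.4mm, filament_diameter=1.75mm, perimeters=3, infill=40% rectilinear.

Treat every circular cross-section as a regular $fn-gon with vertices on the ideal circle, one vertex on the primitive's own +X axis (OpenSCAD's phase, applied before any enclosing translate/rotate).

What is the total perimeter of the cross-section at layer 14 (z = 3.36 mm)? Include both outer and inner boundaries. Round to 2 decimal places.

At z = 3.36 mm: the r=11 cylinder gives a regular 24-gon of circumradius 11 (constant along its height) (perimeter = 2·24·11.000·sin(180°/24) = 68.92 mm); the 4×23.5 cube at (15.5, -3) contributes its full rectangle (perimeter 55.00 mm); Taking the first minus the rest: starting from the r=11 cylinder, the 4×23.5 cube at (15.5, -3) misses the remaining region (no effect) — boundary = 68.92 mm; the cube at (16, 7.5) is not intersected at this z (z outside [3.5, 22]); Taking the first minus the rest: none of the subtracted shapes is present at this height, so the result so far is unchanged — boundary = 68.92 mm; (whole slice rotated 60° about Z — lengths, areas and connectivity unchanged). Overall, the cross-section is a single solid region. Total boundary length (outer) = 68.92 mm.

68.92 mm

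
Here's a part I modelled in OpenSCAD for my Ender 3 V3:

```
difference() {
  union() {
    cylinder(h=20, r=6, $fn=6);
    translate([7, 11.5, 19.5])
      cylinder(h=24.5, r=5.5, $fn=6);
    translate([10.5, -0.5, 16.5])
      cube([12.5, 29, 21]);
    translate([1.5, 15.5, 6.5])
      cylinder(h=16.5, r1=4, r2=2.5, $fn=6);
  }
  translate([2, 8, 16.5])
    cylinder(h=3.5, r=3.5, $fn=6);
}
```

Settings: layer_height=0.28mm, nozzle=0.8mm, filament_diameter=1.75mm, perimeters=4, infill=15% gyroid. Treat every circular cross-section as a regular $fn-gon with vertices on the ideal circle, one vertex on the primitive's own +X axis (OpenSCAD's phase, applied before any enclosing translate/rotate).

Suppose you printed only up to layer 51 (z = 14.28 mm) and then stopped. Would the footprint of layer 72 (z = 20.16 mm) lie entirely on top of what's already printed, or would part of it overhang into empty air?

part overhangs

Compare the two slices. At z = 14.28: the r=6 cylinder gives a regular 6-gon of circumradius 6 (constant along its height) (area = (6/2)·6.000²·sin(360°/6) = 93.53 mm²); the cylinder at (7, 11.5) is not intersected at this z (z outside [19.5, 44]); the cube at (10.5, -0.5) is not intersected at this z (z outside [16.5, 37.5]); the cone at (1.5, 15.5) contributes a regular 6-gon of circumradius 3.293 (interpolated between r1=4 and r2=2.5 at t=0.472) (area = (6/2)·3.293²·sin(360°/6) = 28.17 mm²); Merging all regions: the 2 present regions are separate (no shared area or edge), so areas and boundary lengths simply add and each stays a separate island — area = 121.70 mm²; the cylinder at (2, 8) does not reach this height (z outside [16.5, 20]); After the difference (first − rest): none of the subtracted shapes is present at this height, so that combined region is unchanged — area = 121.70 mm². At z = 20.16: the cylinder does not reach this height (z outside [0, 20]); the r=5.5 cylinder at (7, 11.5) contributes a regular 6-gon of circumradius 5.5 (area = (6/2)·5.500²·sin(360°/6) = 78.59 mm²); the cube at (10.5, -0.5) is present — its section is the full 12.5×29 rectangle (area 362.50 mm²); the cone at (1.5, 15.5) (r1=4→r2=2.5) has section circumradius 2.758 here — a regular 6-gon (area = (6/2)·2.758²·sin(360°/6) = 19.77 mm²); Combining (union): the regions partially overlap — summed areas 460.86 mm² minus the doubly-counted overlap 8.09 mm² gives 452.77 mm² — area = 452.77 mm²; the cylinder at (2, 8) is not intersected at this z (z outside [16.5, 20]); After the difference (first − rest): none of the subtracted shapes is present at this height, so the result so far is unchanged — area = 452.77 mm². Checking containment: at z = 20.16 the cross-section extends beyond the z = 14.28 cross-section by about 430.95 mm².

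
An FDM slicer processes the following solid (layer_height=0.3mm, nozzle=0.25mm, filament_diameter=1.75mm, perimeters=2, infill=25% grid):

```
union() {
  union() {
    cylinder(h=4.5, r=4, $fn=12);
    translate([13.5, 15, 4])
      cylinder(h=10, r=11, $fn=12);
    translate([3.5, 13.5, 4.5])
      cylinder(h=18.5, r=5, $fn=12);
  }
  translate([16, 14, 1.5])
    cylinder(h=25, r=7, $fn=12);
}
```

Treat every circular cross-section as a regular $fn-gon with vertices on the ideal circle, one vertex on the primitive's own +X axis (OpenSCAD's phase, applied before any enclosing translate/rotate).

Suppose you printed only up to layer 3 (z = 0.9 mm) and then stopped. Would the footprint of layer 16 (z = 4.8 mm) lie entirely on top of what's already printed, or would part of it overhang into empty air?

part overhangs

Compare the two slices. At z = 0.9: the r=4 cylinder gives a regular 12-gon of circumradius 4 (constant along its height) (area = (12/2)·4.000²·sin(360°/12) = 48.00 mm²); the cylinder at (13.5, 15) is absent (z outside [4, 14]); the cylinder at (3.5, 13.5) is not intersected at this z (z outside [4.5, 23]); Combining (union): only the r=4 cylinder is present, so the union is just that shape — area = 48.00 mm²; the cylinder at (16, 14) is not intersected at this z (z outside [1.5, 26.5]); Taking the union: only that combined region is present, so the union is just that shape — area = 48.00 mm². At z = 4.8: the cylinder is not intersected at this z (z outside [0, 4.5]); the r=11 cylinder at (13.5, 15) gives a regular 12-gon of circumradius 11 (constant along its height) (area = (12/2)·11.000²·sin(360°/12) = 363.00 mm²); the cylinder at (3.5, 13.5): section is a regular 12-gon, circumradius r=5 (area = (12/2)·5.000²·sin(360°/12) = 75.00 mm²); Merging all regions: the regions partially overlap — summed areas 438.00 mm² minus the doubly-counted overlap 40.06 mm² gives 397.94 mm² — area = 397.94 mm²; the cylinder at (16, 14): section is a regular 12-gon, circumradius r=7 (area = (12/2)·7.000²·sin(360°/12) = 147.00 mm²); Merging all regions: the r=7 cylinder at (16, 14) lies entirely inside the result so far, so the union is just the result so far — area = 397.94 mm². Checking containment: at z = 4.8 the cross-section extends beyond the z = 0.9 cross-section by about 397.94 mm².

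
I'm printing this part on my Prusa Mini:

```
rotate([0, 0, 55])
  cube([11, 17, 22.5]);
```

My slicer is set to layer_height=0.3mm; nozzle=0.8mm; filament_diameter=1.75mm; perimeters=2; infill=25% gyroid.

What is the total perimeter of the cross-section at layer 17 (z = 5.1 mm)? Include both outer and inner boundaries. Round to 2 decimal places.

At z = 5.1 mm: the cube (footprint 11×17) is included at this height (perimeter 56.00 mm); (rotated 55° about Z; rotation is an isometry so areas/perimeters/island counts are preserved). Overall, the cross-section is a single solid region. Total boundary length (outer) = 56.00 mm.

56.00 mm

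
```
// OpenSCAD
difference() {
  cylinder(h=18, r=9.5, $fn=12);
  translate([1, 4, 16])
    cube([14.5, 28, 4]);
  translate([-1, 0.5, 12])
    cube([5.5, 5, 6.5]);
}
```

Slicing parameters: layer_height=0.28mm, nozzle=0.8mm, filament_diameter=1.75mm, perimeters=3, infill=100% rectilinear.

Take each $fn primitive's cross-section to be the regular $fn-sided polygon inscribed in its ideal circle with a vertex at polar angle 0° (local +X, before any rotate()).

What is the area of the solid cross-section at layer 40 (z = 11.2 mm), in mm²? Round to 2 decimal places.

At z = 11.2 mm: the r=9.5 cylinder contributes a regular 12-gon of circumradius 9.5 (area = (12/2)·9.500²·sin(360°/12) = 270.75 mm²); the cube at (1, 4) is absent (z outside [16, 20]); the cube at (-1, 0.5) is absent (z outside [12, 18.5]); Taking the first minus the rest: none of the subtracted shapes is present at this height, so the r=9.5 cylinder is unchanged — area = 270.75 mm². Overall, the cross-section is a single solid region. Net area = 270.75 mm².

270.75 mm²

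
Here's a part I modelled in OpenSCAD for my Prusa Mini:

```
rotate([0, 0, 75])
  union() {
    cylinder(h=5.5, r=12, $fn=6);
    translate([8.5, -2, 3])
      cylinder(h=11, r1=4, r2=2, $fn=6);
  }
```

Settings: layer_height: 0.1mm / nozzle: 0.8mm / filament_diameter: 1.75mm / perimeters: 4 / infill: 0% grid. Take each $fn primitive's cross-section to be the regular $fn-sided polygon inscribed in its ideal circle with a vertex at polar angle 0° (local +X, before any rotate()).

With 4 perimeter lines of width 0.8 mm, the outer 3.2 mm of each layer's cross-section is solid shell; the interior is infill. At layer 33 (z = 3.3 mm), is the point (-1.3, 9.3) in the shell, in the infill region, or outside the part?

shell

At z = 3.3 mm: the r=12 cylinder contributes a regular 6-gon of circumradius 12; the cone at (8.5, -2): at t=0.027 of its height the radius interpolates to r₁+(r₂−r₁)t = 3.945, giving a regular 6-gon of that circumradius; Combining (union): the regions partially overlap (shared area 33.87 mm²), so overlapping operands fuse into one piece — 1 connected region; (whole slice rotated 75° about Z — lengths, areas and connectivity unchanged). Overall, the cross-section is a single solid region. Undo the 75° rotation: the query point maps to (8.647, 3.663) in the un-rotated model frame. The nearest boundary edge runs (6.00, 10.39)→(12.00, 0.00); distance from the point to it = 1.07 mm. The point is inside the cross-section, 1.07 mm from the nearest boundary — within the 3.2 mm shell band (4 × 0.8).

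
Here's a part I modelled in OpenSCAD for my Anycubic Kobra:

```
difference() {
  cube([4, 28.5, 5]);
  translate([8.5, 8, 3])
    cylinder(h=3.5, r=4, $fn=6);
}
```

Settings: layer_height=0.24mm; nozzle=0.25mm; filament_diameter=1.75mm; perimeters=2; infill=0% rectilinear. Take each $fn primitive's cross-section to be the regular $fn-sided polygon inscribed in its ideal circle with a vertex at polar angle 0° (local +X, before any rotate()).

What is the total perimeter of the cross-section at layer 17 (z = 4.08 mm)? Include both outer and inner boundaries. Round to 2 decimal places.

At z = 4.08 mm: the cube (footprint 4×28.5) is included at this height (perimeter 65.00 mm); the r=4 cylinder at (8.5, 8) contributes a regular 6-gon of circumradius 4 (perimeter = 2·6·4.000·sin(180°/6) = 24.00 mm); After the difference (first − rest): starting from the 4×28.5 cube, the r=4 cylinder at (8.5, 8) misses the remaining region (no effect) — boundary = 65.00 mm. Overall, the cross-section is a single solid region. Total boundary length (outer) = 65.00 mm.

65.00 mm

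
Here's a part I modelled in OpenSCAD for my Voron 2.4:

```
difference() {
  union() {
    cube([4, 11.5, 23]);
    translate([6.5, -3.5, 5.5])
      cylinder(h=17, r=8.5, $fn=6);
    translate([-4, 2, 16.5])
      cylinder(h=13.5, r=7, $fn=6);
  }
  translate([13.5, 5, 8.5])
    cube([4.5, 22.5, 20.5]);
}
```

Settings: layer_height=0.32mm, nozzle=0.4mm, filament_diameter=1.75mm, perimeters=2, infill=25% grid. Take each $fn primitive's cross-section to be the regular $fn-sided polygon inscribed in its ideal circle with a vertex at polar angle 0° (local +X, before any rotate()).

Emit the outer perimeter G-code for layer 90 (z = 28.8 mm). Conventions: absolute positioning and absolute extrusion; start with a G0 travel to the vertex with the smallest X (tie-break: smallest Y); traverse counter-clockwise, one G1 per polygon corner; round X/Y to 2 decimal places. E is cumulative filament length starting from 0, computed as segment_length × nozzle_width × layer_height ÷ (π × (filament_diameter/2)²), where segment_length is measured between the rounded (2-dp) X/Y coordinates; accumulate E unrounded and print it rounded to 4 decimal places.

At z = 28.8 mm: the cube does not reach this height (z outside [0, 23]); the cylinder at (6.5, -3.5) is absent (z outside [5.5, 22.5]); the r=7 cylinder at (-4, 2) gives a regular 6-gon of circumradius 7 (constant along its height); Merging all regions: only the r=7 cylinder at (-4, 2) is present, so the union is just that shape — 1 connected region; the 4.5×22.5 cube at (13.5, 5) contributes its full rectangle; After the difference (first − rest): starting from the result so far, the 4.5×22.5 cube at (13.5, 5) misses the remaining region (no effect) — 1 connected region. The outline is a single polygon with 6 vertices. Extrusion per mm of travel: 0.4 × 0.32 / (π × 0.875²) = 0.053216. Accumulating E over each segment gives final E = 2.2347.

G0 X-11.00 Y2.00 Z28.80
G1 X-7.50 Y-4.06 E0.3724
G1 X-0.50 Y-4.06 E0.7449
G1 X3.00 Y2.00 E1.1173
G1 X-0.50 Y8.06 E1.4898
G1 X-7.50 Y8.06 E1.8623
G1 X-11.00 Y2.00 E2.2347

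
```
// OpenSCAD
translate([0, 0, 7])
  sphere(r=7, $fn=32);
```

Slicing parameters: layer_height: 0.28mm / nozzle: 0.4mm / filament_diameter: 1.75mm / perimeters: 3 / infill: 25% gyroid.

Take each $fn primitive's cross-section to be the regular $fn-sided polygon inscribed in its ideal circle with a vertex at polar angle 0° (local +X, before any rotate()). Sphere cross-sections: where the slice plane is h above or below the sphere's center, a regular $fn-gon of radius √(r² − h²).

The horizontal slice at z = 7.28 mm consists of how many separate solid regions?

At z = 7.28 mm: the sphere: section is a regular 32-gon, circumradius = √(r²−h²) = √(7²−0.28²) = 6.994. The result has 1 disconnected region.

1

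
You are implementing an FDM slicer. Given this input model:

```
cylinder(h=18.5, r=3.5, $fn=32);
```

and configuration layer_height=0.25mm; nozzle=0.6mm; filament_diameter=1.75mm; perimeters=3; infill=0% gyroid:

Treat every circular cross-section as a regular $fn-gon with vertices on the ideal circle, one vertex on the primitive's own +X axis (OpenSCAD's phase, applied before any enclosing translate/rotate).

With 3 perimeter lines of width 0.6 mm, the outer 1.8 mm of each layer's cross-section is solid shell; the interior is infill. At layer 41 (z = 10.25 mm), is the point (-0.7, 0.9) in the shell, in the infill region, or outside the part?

At z = 10.25 mm: the r=3.5 cylinder gives a regular 32-gon of circumradius 3.5 (constant along its height). Overall, the cross-section is a single solid region. The nearest boundary edge runs (-1.94, 2.91)→(-2.47, 2.47); distance from the point to it = 2.34 mm. The point is inside the cross-section and 2.34 mm from the nearest boundary — more than the 1.8 mm shell width (3 × 0.6), so it's in the infill interior.

infill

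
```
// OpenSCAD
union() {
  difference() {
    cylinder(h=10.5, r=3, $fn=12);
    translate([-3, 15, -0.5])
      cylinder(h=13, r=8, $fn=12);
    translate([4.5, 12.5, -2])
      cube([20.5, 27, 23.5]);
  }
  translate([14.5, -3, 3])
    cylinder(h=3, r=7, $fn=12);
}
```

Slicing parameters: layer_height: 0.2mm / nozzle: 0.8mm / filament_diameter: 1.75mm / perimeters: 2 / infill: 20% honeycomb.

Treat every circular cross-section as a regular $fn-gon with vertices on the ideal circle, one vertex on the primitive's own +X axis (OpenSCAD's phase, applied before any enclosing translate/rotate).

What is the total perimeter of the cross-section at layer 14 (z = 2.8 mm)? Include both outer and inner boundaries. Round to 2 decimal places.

At z = 2.8 mm: the r=3 cylinder contributes a regular 12-gon of circumradius 3 (perimeter = 2·12·3.000·sin(180°/12) = 18.63 mm); the r=8 cylinder at (-3, 15) contributes a regular 12-gon of circumradius 8 (perimeter = 2·12·8.000·sin(180°/12) = 49.69 mm); the cube at (4.5, 12.5) (footprint 20.5×27) is included at this height (perimeter 95.00 mm); After the difference (first − rest): starting from the r=3 cylinder, the r=8 cylinder at (-3, 15) misses the remaining region (no effect); the 20.5×27 cube at (4.5, 12.5) misses the remaining region (no effect) — boundary = 18.63 mm; the cylinder at (14.5, -3) is absent (z outside [3, 6]); Merging all regions: only the result so far is present, so the union is just that shape — boundary = 18.63 mm. Overall, the cross-section is a single solid region. Total boundary length (outer) = 18.63 mm.

18.63 mm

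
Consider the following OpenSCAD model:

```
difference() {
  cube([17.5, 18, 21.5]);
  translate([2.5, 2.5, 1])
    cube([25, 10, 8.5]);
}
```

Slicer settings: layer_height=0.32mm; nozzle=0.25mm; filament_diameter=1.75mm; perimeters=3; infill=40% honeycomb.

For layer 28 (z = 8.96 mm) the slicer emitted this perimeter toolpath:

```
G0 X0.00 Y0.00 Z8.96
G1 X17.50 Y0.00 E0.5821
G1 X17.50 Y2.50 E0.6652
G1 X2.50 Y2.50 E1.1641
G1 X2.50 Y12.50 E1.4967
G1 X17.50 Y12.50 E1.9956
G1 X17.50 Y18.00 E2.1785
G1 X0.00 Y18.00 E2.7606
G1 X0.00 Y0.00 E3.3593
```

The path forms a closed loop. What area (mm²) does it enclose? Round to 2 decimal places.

Apply the shoelace formula to the sequence of (X, Y) vertices; enclosed area = 165.00 mm².

165.00 mm²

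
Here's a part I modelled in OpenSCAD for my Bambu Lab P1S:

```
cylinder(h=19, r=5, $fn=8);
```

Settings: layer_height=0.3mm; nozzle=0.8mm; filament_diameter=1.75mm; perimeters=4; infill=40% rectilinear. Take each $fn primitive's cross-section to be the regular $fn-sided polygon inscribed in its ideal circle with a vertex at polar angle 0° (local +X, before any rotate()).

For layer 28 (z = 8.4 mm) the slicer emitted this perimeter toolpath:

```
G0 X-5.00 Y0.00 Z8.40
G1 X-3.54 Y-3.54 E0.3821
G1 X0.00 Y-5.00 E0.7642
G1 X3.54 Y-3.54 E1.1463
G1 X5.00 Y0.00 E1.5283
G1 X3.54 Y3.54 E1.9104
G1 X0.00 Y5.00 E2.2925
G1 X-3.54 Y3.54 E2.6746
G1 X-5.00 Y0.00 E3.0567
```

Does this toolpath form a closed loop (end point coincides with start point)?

Start point (G0): (-5.00, 0.00). End point (last G1): the path returns to the start — closed.

yes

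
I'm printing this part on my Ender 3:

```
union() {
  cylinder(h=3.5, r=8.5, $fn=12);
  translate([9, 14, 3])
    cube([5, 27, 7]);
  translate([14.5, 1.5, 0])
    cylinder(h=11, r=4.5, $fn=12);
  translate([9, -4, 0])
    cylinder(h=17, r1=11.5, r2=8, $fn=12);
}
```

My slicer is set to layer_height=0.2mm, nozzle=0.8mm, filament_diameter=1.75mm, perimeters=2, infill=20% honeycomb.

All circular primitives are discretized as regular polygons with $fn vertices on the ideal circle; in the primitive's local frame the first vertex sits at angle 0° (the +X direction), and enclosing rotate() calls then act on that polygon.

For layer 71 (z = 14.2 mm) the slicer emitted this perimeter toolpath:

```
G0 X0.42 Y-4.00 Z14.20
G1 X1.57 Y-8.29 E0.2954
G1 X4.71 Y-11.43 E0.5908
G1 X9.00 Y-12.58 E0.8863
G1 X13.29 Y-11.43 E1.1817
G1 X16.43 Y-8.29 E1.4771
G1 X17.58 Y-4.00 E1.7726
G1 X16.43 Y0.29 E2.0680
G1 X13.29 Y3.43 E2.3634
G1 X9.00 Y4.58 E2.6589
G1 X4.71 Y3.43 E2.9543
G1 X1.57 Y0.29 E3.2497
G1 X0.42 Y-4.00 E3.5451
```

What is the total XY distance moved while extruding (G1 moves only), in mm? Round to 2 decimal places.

Sum the Euclidean lengths of each G1 segment: total = 53.29 mm.

53.29 mm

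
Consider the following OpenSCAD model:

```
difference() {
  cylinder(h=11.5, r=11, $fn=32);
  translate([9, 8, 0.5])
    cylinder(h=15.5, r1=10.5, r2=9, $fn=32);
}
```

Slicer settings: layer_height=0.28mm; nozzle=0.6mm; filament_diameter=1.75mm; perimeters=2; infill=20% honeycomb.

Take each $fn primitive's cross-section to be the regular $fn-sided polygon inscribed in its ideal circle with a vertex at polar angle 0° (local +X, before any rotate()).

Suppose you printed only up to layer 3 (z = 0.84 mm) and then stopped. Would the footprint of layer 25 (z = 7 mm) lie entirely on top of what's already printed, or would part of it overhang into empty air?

part overhangs

Compare the two slices. At z = 0.84: the cylinder: section is a regular 32-gon, circumradius r=11 (area = (32/2)·11.000²·sin(360°/32) = 377.69 mm²); the cone at (9, 8) (r1=10.5→r2=9) has section circumradius 10.467 here — a regular 32-gon (area = (32/2)·10.467²·sin(360°/32) = 341.99 mm²); After the difference (first − rest): starting from the r=11 cylinder (377.69 mm²), the cone at (9, 8) partially overlaps it — only the 116.21 mm² overlap (of its 341.99 mm²) is removed, clipping the outline — area = 261.48 mm². At z = 7: the cylinder: section is a regular 32-gon, circumradius r=11 (area = (32/2)·11.000²·sin(360°/32) = 377.69 mm²); the cone at (9, 8) (r1=10.5→r2=9) has section circumradius 9.871 here — a regular 32-gon (area = (32/2)·9.871²·sin(360°/32) = 304.14 mm²); Taking the first minus the rest: starting from the r=11 cylinder (377.69 mm²), the cone at (9, 8) partially overlaps it — only the 103.91 mm² overlap (of its 304.14 mm²) is removed, clipping the outline — area = 273.79 mm². Checking containment: at z = 7 the cross-section extends beyond the z = 0.84 cross-section by about 12.30 mm².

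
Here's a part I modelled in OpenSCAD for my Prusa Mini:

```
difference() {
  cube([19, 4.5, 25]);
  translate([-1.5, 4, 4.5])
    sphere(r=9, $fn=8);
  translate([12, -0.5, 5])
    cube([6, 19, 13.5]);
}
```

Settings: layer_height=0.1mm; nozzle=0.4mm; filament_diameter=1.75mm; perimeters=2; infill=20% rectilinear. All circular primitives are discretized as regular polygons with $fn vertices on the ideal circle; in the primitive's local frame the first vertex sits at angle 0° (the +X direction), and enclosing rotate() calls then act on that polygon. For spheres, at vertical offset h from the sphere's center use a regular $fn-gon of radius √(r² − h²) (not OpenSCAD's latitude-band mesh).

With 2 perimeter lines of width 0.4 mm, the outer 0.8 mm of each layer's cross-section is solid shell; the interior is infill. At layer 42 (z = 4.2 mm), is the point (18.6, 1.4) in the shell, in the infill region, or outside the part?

At z = 4.2 mm: the cube (footprint 19×4.5) is included at this height; the sphere at (-1.5, 4): section is a regular 8-gon, circumradius = √(r²−h²) = √(9²−0.3²) = 8.995; the cube at (12, -0.5) does not reach this height (z outside [5, 18.5]); Taking the first minus the rest: starting from the 19×4.5 cube, the r=9 sphere at (-1.5, 4) partially overlaps it — only the 30.36 mm² overlap (of its 228.85 mm²) is removed, clipping the outline — 1 connected region. Overall, the cross-section is a single solid region. The nearest boundary edge runs (19.00, 4.50)→(19.00, 0.00); distance from the point to it = 0.40 mm. The point is inside the cross-section, 0.40 mm from the nearest boundary — within the 0.8 mm shell band (2 × 0.4).

shell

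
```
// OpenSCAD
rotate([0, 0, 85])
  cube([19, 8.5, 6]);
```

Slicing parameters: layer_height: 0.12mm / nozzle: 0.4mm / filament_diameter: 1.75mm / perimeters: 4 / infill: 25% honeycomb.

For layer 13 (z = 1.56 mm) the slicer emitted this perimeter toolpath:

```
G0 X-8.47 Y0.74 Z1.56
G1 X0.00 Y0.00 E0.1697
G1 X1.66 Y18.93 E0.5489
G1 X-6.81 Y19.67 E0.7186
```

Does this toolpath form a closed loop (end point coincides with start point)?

Start point (G0): (-8.47, 0.74). End point (last G1): the path does not return to the start — open.

no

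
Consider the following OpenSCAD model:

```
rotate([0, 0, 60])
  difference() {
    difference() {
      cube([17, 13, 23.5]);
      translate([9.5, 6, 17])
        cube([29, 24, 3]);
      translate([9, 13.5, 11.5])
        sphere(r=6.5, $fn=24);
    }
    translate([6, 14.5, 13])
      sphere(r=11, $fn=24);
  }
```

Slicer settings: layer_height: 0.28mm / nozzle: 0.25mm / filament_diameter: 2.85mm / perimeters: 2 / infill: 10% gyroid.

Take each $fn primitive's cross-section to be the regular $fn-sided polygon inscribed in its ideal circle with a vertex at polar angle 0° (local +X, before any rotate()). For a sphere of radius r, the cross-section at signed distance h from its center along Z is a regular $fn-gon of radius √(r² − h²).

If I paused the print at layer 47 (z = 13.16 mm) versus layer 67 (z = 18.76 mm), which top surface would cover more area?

layer 67 (z = 18.76 mm)

Layer 47 (z = 13.16): the 17×13 cube contributes its full rectangle (area 221.00 mm²); the cube at (9.5, 6) is absent (z outside [17, 20]); the sphere at (9, 13.5): section is a regular 24-gon, circumradius = √(r²−h²) = √(6.5²−1.66²) = 6.284 (area = (24/2)·6.284²·sin(360°/24) = 122.66 mm²); Taking the first minus the rest: starting from the 17×13 cube (221.00 mm²), the r=6.5 sphere at (9, 13.5) partially overlaps it — only the 55.08 mm² overlap (of its 122.66 mm²) is removed, clipping the outline — area = 165.92 mm²; the r=11 sphere at (6, 14.5) slices to a regular 24-gon of circumradius 10.999 (√(r²−h²) with h=0.16 from center) (area = (24/2)·10.999²·sin(360°/24) = 375.73 mm²); Subtracting the remaining from the first: starting from that combined region (165.92 mm²), the r=11 sphere at (6, 14.5) partially overlaps it — only the 75.68 mm² overlap (of its 375.73 mm²) is removed, clipping the outline — area = 90.24 mm²; (whole slice rotated 60° about Z — lengths, areas and connectivity unchanged). So its area = 90.24 mm². Layer 67 (z = 18.76): the cube (footprint 17×13) is included at this height (area 221.00 mm²); the cube at (9.5, 6) is present — its section is the full 29×24 rectangle (area 696.00 mm²); the sphere at (9, 13.5) is not intersected at this z (|z−center|=7.260 > r=6.5); Taking the first minus the rest: starting from the 17×13 cube (221.00 mm²), the 29×24 cube at (9.5, 6) partially overlaps it — only the 52.50 mm² overlap (of its 696.00 mm²) is removed, clipping the outline — area = 168.50 mm²; the sphere at (6, 14.5): section is a regular 24-gon, circumradius = √(r²−h²) = √(11²−5.76²) = 9.371 (area = (24/2)·9.371²·sin(360°/24) = 272.76 mm²); Taking the first minus the rest: starting from the result so far (168.50 mm²), the r=11 sphere at (6, 14.5) partially overlaps it — only the 69.34 mm² overlap (of its 272.76 mm²) is removed, clipping the outline — area = 99.16 mm²; (whole slice rotated 60° about Z — lengths, areas and connectivity unchanged). So its area = 99.16 mm². Layer 67 is larger (99.16 vs 90.24 mm²).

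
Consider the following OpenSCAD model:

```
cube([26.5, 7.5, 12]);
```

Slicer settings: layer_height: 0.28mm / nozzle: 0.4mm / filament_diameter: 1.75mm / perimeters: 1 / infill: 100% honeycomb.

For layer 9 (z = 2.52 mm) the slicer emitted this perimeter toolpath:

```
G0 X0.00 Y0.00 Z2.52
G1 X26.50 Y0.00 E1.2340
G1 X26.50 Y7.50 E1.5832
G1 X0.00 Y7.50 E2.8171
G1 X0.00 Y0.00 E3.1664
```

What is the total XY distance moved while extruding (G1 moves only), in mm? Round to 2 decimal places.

Sum the Euclidean lengths of each G1 segment: total = 68.00 mm.

68.00 mm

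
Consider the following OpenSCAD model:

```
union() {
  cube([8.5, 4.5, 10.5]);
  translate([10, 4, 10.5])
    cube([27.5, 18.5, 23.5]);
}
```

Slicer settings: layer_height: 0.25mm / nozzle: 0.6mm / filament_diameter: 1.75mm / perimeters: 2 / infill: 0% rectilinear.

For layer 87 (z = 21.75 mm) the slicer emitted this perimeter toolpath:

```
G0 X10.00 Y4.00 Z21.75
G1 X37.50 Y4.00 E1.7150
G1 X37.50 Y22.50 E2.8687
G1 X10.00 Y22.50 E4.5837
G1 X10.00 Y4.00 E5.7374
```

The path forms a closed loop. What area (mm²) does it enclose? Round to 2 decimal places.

Apply the shoelace formula to the sequence of (X, Y) vertices; enclosed area = 508.75 mm².

508.75 mm²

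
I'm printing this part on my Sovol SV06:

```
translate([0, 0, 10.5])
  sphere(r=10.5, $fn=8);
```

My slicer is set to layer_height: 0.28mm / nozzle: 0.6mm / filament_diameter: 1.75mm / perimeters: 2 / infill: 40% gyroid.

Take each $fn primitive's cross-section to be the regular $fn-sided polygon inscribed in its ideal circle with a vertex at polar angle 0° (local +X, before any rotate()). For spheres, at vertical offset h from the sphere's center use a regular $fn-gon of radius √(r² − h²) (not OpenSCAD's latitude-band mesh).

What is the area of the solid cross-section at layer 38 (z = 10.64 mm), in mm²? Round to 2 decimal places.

311.78 mm²

At z = 10.64 mm: the sphere: section is a regular 8-gon, circumradius = √(r²−h²) = √(10.5²−0.14²) = 10.499 (area = (8/2)·10.499²·sin(360°/8) = 311.78 mm²). Overall, the cross-section is a single solid region. Net area = 311.78 mm².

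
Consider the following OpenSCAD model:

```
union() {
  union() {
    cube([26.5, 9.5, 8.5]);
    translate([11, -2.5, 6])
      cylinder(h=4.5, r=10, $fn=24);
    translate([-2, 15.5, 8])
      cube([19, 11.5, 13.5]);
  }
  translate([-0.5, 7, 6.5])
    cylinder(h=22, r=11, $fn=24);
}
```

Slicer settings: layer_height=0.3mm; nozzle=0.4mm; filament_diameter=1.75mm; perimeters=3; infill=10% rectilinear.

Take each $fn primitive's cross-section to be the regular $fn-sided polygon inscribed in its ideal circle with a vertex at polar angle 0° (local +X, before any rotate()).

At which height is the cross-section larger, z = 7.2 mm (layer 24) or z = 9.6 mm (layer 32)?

Layer 24 (z = 7.2): the 26.5×9.5 cube contributes its full rectangle (area 251.75 mm²); the r=10 cylinder at (11, -2.5) contributes a regular 24-gon of circumradius 10 (area = (24/2)·10.000²·sin(360°/24) = 310.58 mm²); the cube at (-2, 15.5) does not reach this height (z outside [8, 21.5]); Merging all regions: the regions partially overlap — summed areas 562.33 mm² minus the doubly-counted overlap 106.11 mm² gives 456.22 mm² — area = 456.22 mm²; the cylinder at (-0.5, 7): section is a regular 24-gon, circumradius r=11 (area = (24/2)·11.000²·sin(360°/24) = 375.81 mm²); Combining (union): the regions partially overlap — summed areas 832.02 mm² minus the doubly-counted overlap 109.92 mm² gives 722.11 mm² — area = 722.11 mm². So its area = 722.11 mm². Layer 32 (z = 9.6): the cube does not reach this height (z outside [0, 8.5]); the r=10 cylinder at (11, -2.5) gives a regular 24-gon of circumradius 10 (constant along its height) (area = (24/2)·10.000²·sin(360°/24) = 310.58 mm²); the cube at (-2, 15.5) (footprint 19×11.5) is included at this height (area 218.50 mm²); Merging all regions: the 2 present regions are separate (no shared area or edge), so areas and boundary lengths simply add and each stays a separate island — area = 529.08 mm²; the r=11 cylinder at (-0.5, 7) contributes a regular 24-gon of circumradius 11 (area = (24/2)·11.000²·sin(360°/24) = 375.81 mm²); Merging all regions: the regions partially overlap — summed areas 904.89 mm² minus the doubly-counted overlap 74.94 mm² gives 829.95 mm² — area = 829.95 mm². So its area = 829.95 mm². Layer 32 is larger (829.95 vs 722.11 mm²).

layer 32 (z = 9.6 mm)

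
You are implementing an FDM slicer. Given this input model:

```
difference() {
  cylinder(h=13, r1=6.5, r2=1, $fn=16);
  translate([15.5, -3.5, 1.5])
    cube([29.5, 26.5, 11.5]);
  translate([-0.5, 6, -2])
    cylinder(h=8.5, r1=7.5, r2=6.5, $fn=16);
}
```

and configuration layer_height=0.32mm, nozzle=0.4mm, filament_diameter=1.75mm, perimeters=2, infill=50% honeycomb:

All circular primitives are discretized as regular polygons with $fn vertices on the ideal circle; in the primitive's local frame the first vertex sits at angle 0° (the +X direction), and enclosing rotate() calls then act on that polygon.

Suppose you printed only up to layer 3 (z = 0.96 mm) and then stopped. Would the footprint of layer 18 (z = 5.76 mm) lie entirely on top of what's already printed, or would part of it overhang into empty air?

Compare the two slices. At z = 0.96: the cone contributes a regular 16-gon of circumradius 6.094 (interpolated between r1=6.5 and r2=1 at t=0.074) (area = (16/2)·6.094²·sin(360°/16) = 113.69 mm²); the cube at (15.5, -3.5) is not intersected at this z (z outside [1.5, 13]); the cone at (-0.5, 6) contributes a regular 16-gon of circumradius 7.152 (interpolated between r1=7.5 and r2=6.5 at t=0.348) (area = (16/2)·7.152²·sin(360°/16) = 156.59 mm²); Subtracting the remaining from the first: starting from the cone (113.69 mm²), the cone at (-0.5, 6) partially overlaps it — only the 57.99 mm² overlap (of its 156.59 mm²) is removed, clipping the outline — area = 55.70 mm². At z = 5.76: the cone: at t=0.443 of its height the radius interpolates to r₁+(r₂−r₁)t = 4.063, giving a regular 16-gon of that circumradius (area = (16/2)·4.063²·sin(360°/16) = 50.54 mm²); the cube at (15.5, -3.5) (footprint 29.5×26.5) is included at this height (area 781.75 mm²); the cone at (-0.5, 6): at t=0.913 of its height the radius interpolates to r₁+(r₂−r₁)t = 6.587, giving a regular 16-gon of that circumradius (area = (16/2)·6.587²·sin(360°/16) = 132.84 mm²); Taking the first minus the rest: starting from the cone (50.54 mm²), the 29.5×26.5 cube at (15.5, -3.5) misses the remaining region (no effect); the cone at (-0.5, 6) partially overlaps it — only the 25.65 mm² overlap (of its 132.84 mm²) is removed, clipping the outline — area = 24.89 mm². Checking containment: at z = 5.76 the cross-section extends beyond the z = 0.96 cross-section by about 4.74 mm².

part overhangs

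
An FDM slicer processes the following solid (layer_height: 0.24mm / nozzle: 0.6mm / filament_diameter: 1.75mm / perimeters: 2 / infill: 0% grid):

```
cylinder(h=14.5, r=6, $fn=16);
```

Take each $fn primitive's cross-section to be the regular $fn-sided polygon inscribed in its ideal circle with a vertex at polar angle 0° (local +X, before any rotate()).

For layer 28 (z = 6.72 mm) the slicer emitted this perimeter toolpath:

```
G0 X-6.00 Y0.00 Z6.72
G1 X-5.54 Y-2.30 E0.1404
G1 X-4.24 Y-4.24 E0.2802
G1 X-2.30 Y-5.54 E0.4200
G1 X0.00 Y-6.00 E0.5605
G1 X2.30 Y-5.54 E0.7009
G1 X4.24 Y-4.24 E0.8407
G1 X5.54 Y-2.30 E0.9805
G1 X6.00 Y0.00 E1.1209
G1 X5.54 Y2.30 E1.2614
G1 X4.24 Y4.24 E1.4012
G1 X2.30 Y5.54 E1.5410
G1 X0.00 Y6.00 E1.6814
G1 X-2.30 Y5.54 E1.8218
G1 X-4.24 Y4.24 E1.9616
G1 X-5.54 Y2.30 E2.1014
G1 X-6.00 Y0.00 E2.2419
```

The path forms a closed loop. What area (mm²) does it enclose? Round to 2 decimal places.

110.15 mm²

Apply the shoelace formula to the sequence of (X, Y) vertices; enclosed area = 110.15 mm².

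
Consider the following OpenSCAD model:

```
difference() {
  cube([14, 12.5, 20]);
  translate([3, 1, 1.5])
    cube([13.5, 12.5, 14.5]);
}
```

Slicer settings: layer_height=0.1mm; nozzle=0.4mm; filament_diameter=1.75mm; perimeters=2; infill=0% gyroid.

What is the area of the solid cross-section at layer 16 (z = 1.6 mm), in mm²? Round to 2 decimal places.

At z = 1.6 mm: the cube is present — its section is the full 14×12.5 rectangle (area 175.00 mm²); the cube at (3, 1) (footprint 13.5×12.5) is included at this height (area 168.75 mm²); After the difference (first − rest): starting from the 14×12.5 cube (175.00 mm²), the 13.5×12.5 cube at (3, 1) partially overlaps it — only the 126.50 mm² overlap (of its 168.75 mm²) is removed, clipping the outline — area = 48.50 mm². Overall, the cross-section is a single solid region. Net area = 48.50 mm².

48.50 mm²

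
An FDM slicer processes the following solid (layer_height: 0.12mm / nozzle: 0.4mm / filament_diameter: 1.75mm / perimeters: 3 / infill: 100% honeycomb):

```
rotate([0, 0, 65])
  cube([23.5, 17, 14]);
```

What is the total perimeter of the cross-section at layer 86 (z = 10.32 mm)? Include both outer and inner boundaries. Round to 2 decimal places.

At z = 10.32 mm: the cube is present — its section is the full 23.5×17 rectangle (perimeter 81.00 mm); (rotated 65° about Z; rotation is an isometry so areas/perimeters/island counts are preserved). Overall, the cross-section is a single solid region. Total boundary length (outer) = 81.00 mm.

81.00 mm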